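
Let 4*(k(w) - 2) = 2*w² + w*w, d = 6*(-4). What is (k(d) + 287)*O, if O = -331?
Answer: -238651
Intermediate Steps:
d = -24
k(w) = 2 + 3*w²/4 (k(w) = 2 + (2*w² + w*w)/4 = 2 + (2*w² + w²)/4 = 2 + (3*w²)/4 = 2 + 3*w²/4)
(k(d) + 287)*O = ((2 + (¾)*(-24)²) + 287)*(-331) = ((2 + (¾)*576) + 287)*(-331) = ((2 + 432) + 287)*(-331) = (434 + 287)*(-331) = 721*(-331) = -238651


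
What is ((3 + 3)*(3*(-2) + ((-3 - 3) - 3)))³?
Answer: -729000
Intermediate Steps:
((3 + 3)*(3*(-2) + ((-3 - 3) - 3)))³ = (6*(-6 + (-6 - 3)))³ = (6*(-6 - 9))³ = (6*(-15))³ = (-90)³ = -729000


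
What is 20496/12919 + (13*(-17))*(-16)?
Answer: 45702080/12919 ≈ 3537.6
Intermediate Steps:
20496/12919 + (13*(-17))*(-16) = 20496*(1/12919) - 221*(-16) = 20496/12919 + 3536 = 45702080/12919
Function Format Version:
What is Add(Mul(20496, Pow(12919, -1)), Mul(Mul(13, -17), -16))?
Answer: Rational(45702080, 12919) ≈ 3537.6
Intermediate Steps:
Add(Mul(20496, Pow(12919, -1)), Mul(Mul(13, -17), -16)) = Add(Mul(20496, Rational(1, 12919)), Mul(-221, -16)) = Add(Rational(20496, 12919), 3536) = Rational(45702080, 12919)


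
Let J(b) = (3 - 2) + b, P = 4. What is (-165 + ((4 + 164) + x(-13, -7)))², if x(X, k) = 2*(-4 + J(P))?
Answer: 25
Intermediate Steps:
J(b) = 1 + b
x(X, k) = 2 (x(X, k) = 2*(-4 + (1 + 4)) = 2*(-4 + 5) = 2*1 = 2)
(-165 + ((4 + 164) + x(-13, -7)))² = (-165 + ((4 + 164) + 2))² = (-165 + (168 + 2))² = (-165 + 170)² = 5² = 25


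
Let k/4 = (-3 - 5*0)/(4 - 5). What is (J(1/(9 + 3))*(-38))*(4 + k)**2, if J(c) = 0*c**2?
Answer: 0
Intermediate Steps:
k = 12 (k = 4*((-3 - 5*0)/(4 - 5)) = 4*((-3 + 0)/(-1)) = 4*(-3*(-1)) = 4*3 = 12)
J(c) = 0
(J(1/(9 + 3))*(-38))*(4 + k)**2 = (0*(-38))*(4 + 12)**2 = 0*16**2 = 0*256 = 0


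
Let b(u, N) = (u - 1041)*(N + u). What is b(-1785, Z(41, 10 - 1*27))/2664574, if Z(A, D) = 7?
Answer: 2512314/1332287 ≈ 1.8857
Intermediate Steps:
b(u, N) = (-1041 + u)*(N + u)
b(-1785, Z(41, 10 - 1*27))/2664574 = ((-1785)² - 1041*7 - 1041*(-1785) + 7*(-1785))/2664574 = (3186225 - 7287 + 1858185 - 12495)*(1/2664574) = 5024628*(1/2664574) = 2512314/1332287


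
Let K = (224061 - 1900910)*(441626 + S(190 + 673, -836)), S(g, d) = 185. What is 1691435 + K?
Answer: -740848642104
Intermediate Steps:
K = -740850333539 (K = (224061 - 1900910)*(441626 + 185) = -1676849*441811 = -740850333539)
1691435 + K = 1691435 - 740850333539 = -740848642104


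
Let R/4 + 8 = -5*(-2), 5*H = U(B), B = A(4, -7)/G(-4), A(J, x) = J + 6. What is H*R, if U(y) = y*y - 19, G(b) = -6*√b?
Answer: -1418/45 ≈ -31.511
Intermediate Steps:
A(J, x) = 6 + J
B = 5*I/6 (B = (6 + 4)/((-12*I)) = 10/((-12*I)) = 10*(I/12) = 5*I/6 ≈ 0.83333*I)
U(y) = -19 + y² (U(y) = y² - 19 = -19 + y²)
H = -709/180 (H = (-19 + (5*I/6)²)/5 = (-19 - 25/36)/5 = (⅕)*(-709/36) = -709/180 ≈ -3.9389)
R = 8 (R = -32 + 4*(-5*(-2)) = -32 + 4*10 = -32 + 40 = 8)
H*R = -709/180*8 = -1418/45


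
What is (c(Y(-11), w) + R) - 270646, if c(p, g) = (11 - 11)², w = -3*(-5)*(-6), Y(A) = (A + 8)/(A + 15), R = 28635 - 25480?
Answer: -267491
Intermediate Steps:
R = 3155
Y(A) = (8 + A)/(15 + A)
w = -90 (w = 15*(-6) = -90)
c(p, g) = 0 (c(p, g) = 0² = 0)
(c(Y(-11), w) + R) - 270646 = (0 + 3155) - 270646 = 3155 - 270646 = -267491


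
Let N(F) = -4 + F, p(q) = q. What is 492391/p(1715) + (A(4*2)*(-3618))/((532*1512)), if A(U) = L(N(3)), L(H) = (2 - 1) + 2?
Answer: 149679829/521360 ≈ 287.09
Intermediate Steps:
L(H) = 3 (L(H) = 1 + 2 = 3)
A(U) = 3
492391/p(1715) + (A(4*2)*(-3618))/((532*1512)) = 492391/1715 + (3*(-3618))/((532*1512)) = 492391*(1/1715) - 10854/804384 = 492391/1715 - 10854*1/804384 = 492391/1715 - 201/14896 = 149679829/521360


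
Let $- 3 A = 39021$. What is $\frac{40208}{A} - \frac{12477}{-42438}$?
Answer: $- \frac{514686255}{183997022} \approx -2.7973$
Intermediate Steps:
$A = -13007$ ($A = \left(- \frac{1}{3}\right) 39021 = -13007$)
$\frac{40208}{A} - \frac{12477}{-42438} = \frac{40208}{-13007} - \frac{12477}{-42438} = 40208 \left(- \frac{1}{13007}\right) - - \frac{4159}{14146} = - \frac{40208}{13007} + \frac{4159}{14146} = - \frac{514686255}{183997022}$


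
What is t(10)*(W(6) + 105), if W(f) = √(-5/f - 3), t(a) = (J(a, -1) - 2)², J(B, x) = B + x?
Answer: 5145 + 49*I*√138/6 ≈ 5145.0 + 95.937*I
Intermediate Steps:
t(a) = (-3 + a)² (t(a) = ((a - 1) - 2)² = ((-1 + a) - 2)² = (-3 + a)²)
W(f) = √(-3 - 5/f)
t(10)*(W(6) + 105) = (-3 + 10)²*(√(-3 - 5/6) + 105) = 7²*(√(-3 - 5*⅙) + 105) = 49*(√(-3 - ⅚) + 105) = 49*(√(-23/6) + 105) = 49*(I*√138/6 + 105) = 49*(105 + I*√138/6) = 5145 + 49*I*√138/6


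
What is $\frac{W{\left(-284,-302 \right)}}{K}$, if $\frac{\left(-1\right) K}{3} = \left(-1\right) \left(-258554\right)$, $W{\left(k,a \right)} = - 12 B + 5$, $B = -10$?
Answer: $- \frac{125}{775662} \approx -0.00016115$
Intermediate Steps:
$W{\left(k,a \right)} = 125$ ($W{\left(k,a \right)} = \left(-12\right) \left(-10\right) + 5 = 120 + 5 = 125$)
$K = -775662$ ($K = - 3 \left(\left(-1\right) \left(-258554\right)\right) = \left(-3\right) 258554 = -775662$)
$\frac{W{\left(-284,-302 \right)}}{K} = \frac{125}{-775662} = 125 \left(- \frac{1}{775662}\right) = - \frac{125}{775662}$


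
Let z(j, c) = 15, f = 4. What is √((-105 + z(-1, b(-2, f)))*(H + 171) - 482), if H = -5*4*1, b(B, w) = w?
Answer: 2*I*√3518 ≈ 118.63*I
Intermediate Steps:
H = -20 (H = -20*1 = -20)
√((-105 + z(-1, b(-2, f)))*(H + 171) - 482) = √((-105 + 15)*(-20 + 171) - 482) = √(-90*151 - 482) = √(-13590 - 482) = √(-14072) = 2*I*√3518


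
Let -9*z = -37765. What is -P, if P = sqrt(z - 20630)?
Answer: -I*sqrt(147905)/3 ≈ -128.19*I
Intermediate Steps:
z = 37765/9 (z = -1/9*(-37765) = 37765/9 ≈ 4196.1)
P = I*sqrt(147905)/3 (P = sqrt(37765/9 - 20630) = sqrt(-147905/9) = I*sqrt(147905)/3 ≈ 128.19*I)
-P = -I*sqrt(147905)/3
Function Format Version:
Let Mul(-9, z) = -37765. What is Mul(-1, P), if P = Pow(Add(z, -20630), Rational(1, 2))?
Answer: Mul(Rational(-1, 3), I, Pow(147905, Rational(1, 2))) ≈ Mul(-128.19, I)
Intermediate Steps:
z = Rational(37765, 9) (z = Mul(Rational(-1, 9), -37765) = Rational(37765, 9) ≈ 4196.1)
P = Mul(Rational(1, 3), I, Pow(147905, Rational(1, 2))) (P = Pow(Add(Rational(37765, 9), -20630), Rational(1, 2)) = Pow(Rational(-147905, 9), Rational(1, 2)) = Mul(Rational(1, 3), I, Pow(147905, Rational(1, 2))) ≈ Mul(128.19, I))
Mul(-1, P) = Mul(-1, Mul(Rational(1, 3), I, Pow(147905, Rational(1, 2)))) = Mul(Rational(-1, 3), I, Pow(147905, Rational(1, 2)))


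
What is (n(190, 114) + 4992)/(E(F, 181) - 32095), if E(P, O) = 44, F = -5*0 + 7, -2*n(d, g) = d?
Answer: -4897/32051 ≈ -0.15279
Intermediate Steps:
n(d, g) = -d/2
F = 7 (F = 0 + 7 = 7)
(n(190, 114) + 4992)/(E(F, 181) - 32095) = (-½*190 + 4992)/(44 - 32095) = (-95 + 4992)/(-32051) = 4897*(-1/32051) = -4897/32051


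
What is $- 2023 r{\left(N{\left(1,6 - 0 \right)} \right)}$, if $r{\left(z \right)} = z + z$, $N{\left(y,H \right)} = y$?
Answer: $-4046$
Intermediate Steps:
$r{\left(z \right)} = 2 z$
$- 2023 r{\left(N{\left(1,6 - 0 \right)} \right)} = - 2023 \cdot 2 \cdot 1 = \left(-2023\right) 2 = -4046$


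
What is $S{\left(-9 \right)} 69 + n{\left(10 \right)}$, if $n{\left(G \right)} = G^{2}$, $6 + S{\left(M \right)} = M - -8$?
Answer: $-383$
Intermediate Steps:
$S{\left(M \right)} = 2 + M$ ($S{\left(M \right)} = -6 + \left(M - -8\right) = -6 + \left(M + 8\right) = -6 + \left(8 + M\right) = 2 + M$)
$S{\left(-9 \right)} 69 + n{\left(10 \right)} = \left(2 - 9\right) 69 + 10^{2} = \left(-7\right) 69 + 100 = -483 + 100 = -383$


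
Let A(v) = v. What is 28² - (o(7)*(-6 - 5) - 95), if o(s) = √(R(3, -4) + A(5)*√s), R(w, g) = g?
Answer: 879 + 11*√(-4 + 5*√7) ≈ 912.42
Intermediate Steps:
o(s) = √(-4 + 5*√s)
28² - (o(7)*(-6 - 5) - 95) = 28² - (√(-4 + 5*√7)*(-6 - 5) - 95) = 784 - (√(-4 + 5*√7)*(-11) - 95) = 784 - (-11*√(-4 + 5*√7) - 95) = 784 - (-95 - 11*√(-4 + 5*√7)) = 784 + (95 + 11*√(-4 + 5*√7)) = 879 + 11*√(-4 + 5*√7)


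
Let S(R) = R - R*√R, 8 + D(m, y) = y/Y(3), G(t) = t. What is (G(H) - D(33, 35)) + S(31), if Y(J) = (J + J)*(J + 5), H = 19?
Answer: 2749/48 - 31*√31 ≈ -115.33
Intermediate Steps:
Y(J) = 2*J*(5 + J) (Y(J) = (2*J)*(5 + J) = 2*J*(5 + J))
D(m, y) = -8 + y/48 (D(m, y) = -8 + y/((2*3*(5 + 3))) = -8 + y/((2*3*8)) = -8 + y/48)
S(R) = R - R^(3/2)
(G(H) - D(33, 35)) + S(31) = (19 - (-8 + (1/48)*35)) + (31 - 31^(3/2)) = (19 - (-8 + 35/48)) + (31 - 31*√31) = (19 - 1*(-349/48)) + (31 - 31*√31) = (19 + 349/48) + (31 - 31*√31) = 1261/48 + (31 - 31*√31) = 2749/48 - 31*√31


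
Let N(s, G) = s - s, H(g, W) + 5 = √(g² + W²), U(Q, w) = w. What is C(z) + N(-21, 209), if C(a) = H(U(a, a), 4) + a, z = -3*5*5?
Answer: -80 + √5641 ≈ -4.8934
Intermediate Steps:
H(g, W) = -5 + √(W² + g²) (H(g, W) = -5 + √(g² + W²) = -5 + √(W² + g²))
N(s, G) = 0
z = -75 (z = -15*5 = -75)
C(a) = -5 + a + √(16 + a²) (C(a) = (-5 + √(4² + a²)) + a = (-5 + √(16 + a²)) + a = -5 + a + √(16 + a²))
C(z) + N(-21, 209) = (-5 - 75 + √(16 + (-75)²)) + 0 = (-5 - 75 + √(16 + 5625)) + 0 = (-5 - 75 + √5641) + 0 = (-80 + √5641) + 0 = -80 + √5641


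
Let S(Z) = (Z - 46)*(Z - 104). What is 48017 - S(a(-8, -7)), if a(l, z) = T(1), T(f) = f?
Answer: 43382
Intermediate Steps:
a(l, z) = 1
S(Z) = (-104 + Z)*(-46 + Z) (S(Z) = (-46 + Z)*(-104 + Z) = (-104 + Z)*(-46 + Z))
48017 - S(a(-8, -7)) = 48017 - (4784 + 1² - 150*1) = 48017 - (4784 + 1 - 150) = 48017 - 1*4635 = 48017 - 4635 = 43382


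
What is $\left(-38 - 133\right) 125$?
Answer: $-21375$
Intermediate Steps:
$\left(-38 - 133\right) 125 = \left(-171\right) 125 = -21375$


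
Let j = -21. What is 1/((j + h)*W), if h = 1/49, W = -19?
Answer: 49/19532 ≈ 0.0025087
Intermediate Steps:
h = 1/49 (h = 1*(1/49) = 1/49 ≈ 0.020408)
1/((j + h)*W) = 1/((-21 + 1/49)*(-19)) = 1/(-1028/49*(-19)) = 1/(19532/49) = 49/19532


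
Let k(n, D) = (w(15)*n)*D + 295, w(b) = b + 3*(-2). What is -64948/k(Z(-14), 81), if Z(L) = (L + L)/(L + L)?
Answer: -16237/256 ≈ -63.426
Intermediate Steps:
w(b) = -6 + b (w(b) = b - 6 = -6 + b)
Z(L) = 1 (Z(L) = (2*L)/((2*L)) = (2*L)*(1/(2*L)) = 1)
k(n, D) = 295 + 9*D*n (k(n, D) = ((-6 + 15)*n)*D + 295 = (9*n)*D + 295 = 9*D*n + 295 = 295 + 9*D*n)
-64948/k(Z(-14), 81) = -64948/(295 + 9*81*1) = -64948/(295 + 729) = -64948/1024 = -64948*1/1024 = -16237/256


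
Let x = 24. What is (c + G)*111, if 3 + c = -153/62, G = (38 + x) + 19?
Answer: 519813/62 ≈ 8384.1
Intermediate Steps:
G = 81 (G = (38 + 24) + 19 = 62 + 19 = 81)
c = -339/62 (c = -3 - 153/62 = -339/62 ≈ -5.4677)
(c + G)*111 = (-339/62 + 81)*111 = (4683/62)*111 = 519813/62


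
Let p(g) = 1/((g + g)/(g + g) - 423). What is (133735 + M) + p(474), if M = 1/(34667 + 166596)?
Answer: 11358512681869/84932986 ≈ 1.3374e+5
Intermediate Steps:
p(g) = -1/422 (p(g) = 1/((2*g)/((2*g)) - 423) = 1/((2*g)*(1/(2*g)) - 423) = 1/(1 - 423) = 1/(-422) = -1/422)
M = 1/201263 ≈ 4.9686e-6
(133735 + M) + p(474) = (133735 + 1/201263) - 1/422 = 26915907306/201263 - 1/422 = 11358512681869/84932986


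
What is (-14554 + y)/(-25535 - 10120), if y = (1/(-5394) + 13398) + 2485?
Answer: -1433725/38464614 ≈ -0.037274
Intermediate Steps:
y = 85672901/5394 (y = (-1/5394 + 13398) + 2485 = 72268811/5394 + 2485 = 85672901/5394 ≈ 15883.)
(-14554 + y)/(-25535 - 10120) = (-14554 + 85672901/5394)/(-25535 - 10120) = (7168625/5394)/(-35655) = (7168625/5394)*(-1/35655) = -1433725/38464614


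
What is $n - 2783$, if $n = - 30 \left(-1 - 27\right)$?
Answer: $-1943$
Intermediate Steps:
$n = 840$ ($n = \left(-30\right) \left(-28\right) = 840$)
$n - 2783 = 840 - 2783 = -1943$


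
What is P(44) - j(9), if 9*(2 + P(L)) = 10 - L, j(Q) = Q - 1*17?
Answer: 20/9 ≈ 2.2222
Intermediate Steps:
j(Q) = -17 + Q (j(Q) = Q - 17 = -17 + Q)
P(L) = -8/9 - L/9 (P(L) = -2 + (10 - L)/9 = -2 + (10/9 - L/9) = -8/9 - L/9)
P(44) - j(9) = (-8/9 - 1/9*44) - (-17 + 9) = (-8/9 - 44/9) - 1*(-8) = -52/9 + 8 = 20/9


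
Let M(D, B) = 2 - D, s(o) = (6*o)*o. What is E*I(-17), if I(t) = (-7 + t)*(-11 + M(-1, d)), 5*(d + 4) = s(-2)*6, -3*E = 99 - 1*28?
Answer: -4544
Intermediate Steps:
s(o) = 6*o²
E = -71/3 (E = -(99 - 1*28)/3 = -(99 - 28)/3 = -⅓*71 = -71/3 ≈ -23.667)
d = 124/5 (d = -4 + ((6*(-2)²)*6)/5 = -4 + ((6*4)*6)/5 = -4 + (24*6)/5 = -4 + (⅕)*144 = -4 + 144/5 = 124/5 ≈ 24.800)
I(t) = 56 - 8*t (I(t) = (-7 + t)*(-11 + (2 - 1*(-1))) = (-7 + t)*(-11 + (2 + 1)) = (-7 + t)*(-11 + 3) = (-7 + t)*(-8) = 56 - 8*t)
E*I(-17) = -71*(56 - 8*(-17))/3 = -71*(56 + 136)/3 = -71/3*192 = -4544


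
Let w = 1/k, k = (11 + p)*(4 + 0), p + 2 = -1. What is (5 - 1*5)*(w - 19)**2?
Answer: 0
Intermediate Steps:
p = -3 (p = -2 - 1 = -3)
k = 32 (k = (11 - 3)*(4 + 0) = 8*4 = 32)
w = 1/32 ≈ 0.031250
(5 - 1*5)*(w - 19)**2 = (5 - 1*5)*(1/32 - 19)**2 = (5 - 5)*(-607/32)**2 = 0*(368449/1024) = 0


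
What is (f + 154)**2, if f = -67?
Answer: 7569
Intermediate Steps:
(f + 154)**2 = (-67 + 154)**2 = 87**2 = 7569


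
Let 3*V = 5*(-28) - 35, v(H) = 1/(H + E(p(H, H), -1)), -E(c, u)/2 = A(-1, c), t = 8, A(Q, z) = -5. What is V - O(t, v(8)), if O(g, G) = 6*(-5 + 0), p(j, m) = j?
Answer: -85/3 ≈ -28.333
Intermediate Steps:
E(c, u) = 10 (E(c, u) = -2*(-5) = 10)
v(H) = 1/(10 + H) (v(H) = 1/(H + 10) = 1/(10 + H))
O(g, G) = -30 (O(g, G) = 6*(-5) = -30)
V = -175/3 (V = (5*(-28) - 35)/3 = (-140 - 35)/3 = (⅓)*(-175) = -175/3 ≈ -58.333)
V - O(t, v(8)) = -175/3 - 1*(-30) = -175/3 + 30 = -85/3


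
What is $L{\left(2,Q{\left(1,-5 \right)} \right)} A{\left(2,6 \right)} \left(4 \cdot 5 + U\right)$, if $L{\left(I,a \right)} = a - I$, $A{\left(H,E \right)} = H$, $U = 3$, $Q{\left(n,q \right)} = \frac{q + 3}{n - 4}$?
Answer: $- \frac{184}{3} \approx -61.333$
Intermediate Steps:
$Q{\left(n,q \right)} = \frac{3 + q}{-4 + n}$
$L{\left(2,Q{\left(1,-5 \right)} \right)} A{\left(2,6 \right)} \left(4 \cdot 5 + U\right) = \left(\frac{3 - 5}{-4 + 1} - 2\right) 2 \left(4 \cdot 5 + 3\right) = \left(\frac{1}{-3} \left(-2\right) - 2\right) 2 \left(20 + 3\right) = \left(\left(- \frac{1}{3}\right) \left(-2\right) - 2\right) 2 \cdot 23 = \left(\frac{2}{3} - 2\right) 2 \cdot 23 = \left(- \frac{4}{3}\right) 2 \cdot 23 = \left(- \frac{8}{3}\right) 23 = - \frac{184}{3}$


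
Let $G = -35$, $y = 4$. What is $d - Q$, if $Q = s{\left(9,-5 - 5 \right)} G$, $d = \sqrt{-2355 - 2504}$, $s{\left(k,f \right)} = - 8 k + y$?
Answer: $-2380 + i \sqrt{4859} \approx -2380.0 + 69.707 i$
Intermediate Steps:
$s{\left(k,f \right)} = 4 - 8 k$ ($s{\left(k,f \right)} = - 8 k + 4 = 4 - 8 k$)
$d = i \sqrt{4859}$ ($d = \sqrt{-4859} = i \sqrt{4859} \approx 69.707 i$)
$Q = 2380$ ($Q = \left(4 - 72\right) \left(-35\right) = \left(-68\right) \left(-35\right) = 2380$)
$d - Q = i \sqrt{4859} - 2380 = -2380 + i \sqrt{4859}$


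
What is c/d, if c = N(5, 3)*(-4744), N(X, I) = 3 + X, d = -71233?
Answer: 37952/71233 ≈ 0.53279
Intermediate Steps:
c = -37952 (c = (3 + 5)*(-4744) = 8*(-4744) = -37952)
c/d = -37952/(-71233) = -37952*(-1/71233) = 37952/71233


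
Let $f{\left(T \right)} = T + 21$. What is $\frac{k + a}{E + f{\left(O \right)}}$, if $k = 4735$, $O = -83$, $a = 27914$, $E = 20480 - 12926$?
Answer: $\frac{32649}{7492} \approx 4.3578$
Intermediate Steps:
$E = 7554$ ($E = 20480 - 12926 = 7554$)
$f{\left(T \right)} = 21 + T$
$\frac{k + a}{E + f{\left(O \right)}} = \frac{4735 + 27914}{7554 + \left(21 - 83\right)} = \frac{32649}{7554 - 62} = \frac{32649}{7492}$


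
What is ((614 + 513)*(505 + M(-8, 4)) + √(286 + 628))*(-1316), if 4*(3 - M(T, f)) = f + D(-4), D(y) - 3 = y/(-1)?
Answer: -749352443 - 1316*√914 ≈ -7.4939e+8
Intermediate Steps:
D(y) = 3 - y (D(y) = 3 + y/(-1) = 3 + y*(-1) = 3 - y)
M(T, f) = 5/4 - f/4 (M(T, f) = 3 - (f + (3 - 1*(-4)))/4 = 3 - (f + (3 + 4))/4 = 3 - (f + 7)/4 = 3 - (7 + f)/4 = 3 + (-7/4 - f/4) = 5/4 - f/4)
((614 + 513)*(505 + M(-8, 4)) + √(286 + 628))*(-1316) = ((614 + 513)*(505 + (5/4 - ¼*4)) + √(286 + 628))*(-1316) = (1127*(505 + (5/4 - 1)) + √914)*(-1316) = (1127*(505 + ¼) + √914)*(-1316) = (1127*(2021/4) + √914)*(-1316) = (2277667/4 + √914)*(-1316) = -749352443 - 1316*√914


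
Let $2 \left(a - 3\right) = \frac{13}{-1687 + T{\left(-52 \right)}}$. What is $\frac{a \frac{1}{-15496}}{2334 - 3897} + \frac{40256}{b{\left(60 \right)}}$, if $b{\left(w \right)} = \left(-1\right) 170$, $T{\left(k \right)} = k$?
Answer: $- \frac{99737818639991}{421190112720} \approx -236.8$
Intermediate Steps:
$b{\left(w \right)} = -170$
$a = \frac{10421}{3478}$ ($a = 3 + \frac{13 \frac{1}{-1687 - 52}}{2} = 3 + \frac{13 \frac{1}{-1739}}{2} = 3 + \frac{13 \left(- \frac{1}{1739}\right)}{2} = 3 + \frac{1}{2} \left(- \frac{13}{1739}\right) = 3 - \frac{13}{3478} = \frac{10421}{3478} \approx 2.9963$)
$\frac{a \frac{1}{-15496}}{2334 - 3897} + \frac{40256}{b{\left(60 \right)}} = \frac{\frac{10421}{3478} \frac{1}{-15496}}{2334 - 3897} + \frac{40256}{-170} = \frac{\frac{10421}{3478} \left(- \frac{1}{15496}\right)}{-1563} + 40256 \left(- \frac{1}{170}\right) = \left(- \frac{10421}{53895088}\right) \left(- \frac{1}{1563}\right) - \frac{1184}{5} = \frac{10421}{84238022544} - \frac{1184}{5} = - \frac{99737818639991}{421190112720}$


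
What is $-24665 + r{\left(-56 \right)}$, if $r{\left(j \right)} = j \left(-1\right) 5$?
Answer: $-24385$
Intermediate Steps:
$r{\left(j \right)} = - 5 j$ ($r{\left(j \right)} = - j 5 = - 5 j$)
$-24665 + r{\left(-56 \right)} = -24665 - -280 = -24665 + 280 = -24385$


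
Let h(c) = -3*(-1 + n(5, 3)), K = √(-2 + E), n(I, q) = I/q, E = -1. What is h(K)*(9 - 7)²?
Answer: -8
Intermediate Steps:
K = I*√3 (K = √(-2 - 1) = √(-3) = I*√3 ≈ 1.732*I)
h(c) = -2 (h(c) = -3*(-1 + 5/3) = -3*⅔ = -2)
h(K)*(9 - 7)² = -2*(9 - 7)² = -2*2² = -2*4 = -8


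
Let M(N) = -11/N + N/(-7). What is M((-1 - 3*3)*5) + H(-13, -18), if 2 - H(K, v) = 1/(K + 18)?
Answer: 3207/350 ≈ 9.1629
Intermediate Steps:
H(K, v) = 2 - 1/(18 + K) (H(K, v) = 2 - 1/(K + 18) = 2 - 1/(18 + K))
M(N) = -11/N - N/7 (M(N) = -11/N + N*(-⅐) = -11/N - N/7)
M((-1 - 3*3)*5) + H(-13, -18) = (-11*1/(5*(-1 - 3*3)) - (-1 - 3*3)*5/7) + (35 + 2*(-13))/(18 - 13) = (-11*1/(5*(-1 - 9)) - (-1 - 9)*5/7) + (35 - 26)/5 = (-11/((-10*5)) - (-10)*5/7) + (⅕)*9 = (-11/(-50) - ⅐*(-50)) + 9/5 = (-11*(-1/50) + 50/7) + 9/5 = (11/50 + 50/7) + 9/5 = 2577/350 + 9/5 = 3207/350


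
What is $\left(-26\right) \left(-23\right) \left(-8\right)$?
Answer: $-4784$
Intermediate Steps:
$\left(-26\right) \left(-23\right) \left(-8\right) = 598 \left(-8\right) = -4784$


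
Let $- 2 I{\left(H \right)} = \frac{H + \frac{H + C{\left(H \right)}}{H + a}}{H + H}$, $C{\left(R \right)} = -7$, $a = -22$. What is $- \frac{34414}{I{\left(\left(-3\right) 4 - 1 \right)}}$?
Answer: $\frac{12526696}{87} \approx 1.4399 \cdot 10^{5}$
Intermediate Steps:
$I{\left(H \right)} = - \frac{H + \frac{-7 + H}{-22 + H}}{4 H}$ ($I{\left(H \right)} = - \frac{\left(H + \frac{H - 7}{H - 22}\right) \frac{1}{H + H}}{2} = - \frac{\left(H + \frac{-7 + H}{-22 + H}\right) \frac{1}{2 H}}{2} = - \frac{\frac{1}{2} \frac{1}{H} \left(H + \frac{-7 + H}{-22 + H}\right)}{2} = - \frac{H + \frac{-7 + H}{-22 + H}}{4 H}$)
$- \frac{34414}{I{\left(\left(-3\right) 4 - 1 \right)}} = - \frac{34414}{\frac{1}{4} \frac{1}{\left(-3\right) 4 - 1} \frac{1}{-22 - 13} \left(7 - \left(\left(-3\right) 4 - 1\right)^{2} + 21 \left(\left(-3\right) 4 - 1\right)\right)} = - \frac{34414}{\frac{1}{4} \frac{1}{-12 - 1} \frac{1}{-22 - 13} \left(7 - \left(-12 - 1\right)^{2} + 21 \left(-12 - 1\right)\right)} = - \frac{34414}{\frac{1}{4} \frac{1}{-13} \frac{1}{-22 - 13} \left(7 - \left(-13\right)^{2} + 21 \left(-13\right)\right)} = - \frac{34414}{\frac{1}{4} \left(- \frac{1}{13}\right) \frac{1}{-35} \left(7 - 169 - 273\right)} = - \frac{34414}{\frac{1}{4} \left(- \frac{1}{13}\right) \left(- \frac{1}{35}\right) \left(7 - 169 - 273\right)} = - \frac{34414}{\frac{1}{4} \left(- \frac{1}{13}\right) \left(- \frac{1}{35}\right) \left(-435\right)} = - \frac{34414}{- \frac{87}{364}} = \left(-34414\right) \left(- \frac{364}{87}\right) = \frac{12526696}{87}$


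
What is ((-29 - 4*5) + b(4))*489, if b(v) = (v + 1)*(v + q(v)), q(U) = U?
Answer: -4401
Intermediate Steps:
b(v) = 2*v*(1 + v) (b(v) = (v + 1)*(v + v) = (1 + v)*(2*v) = 2*v*(1 + v))
((-29 - 4*5) + b(4))*489 = ((-29 - 4*5) + 2*4*(1 + 4))*489 = ((-29 - 20) + 2*4*5)*489 = (-49 + 40)*489 = -9*489 = -4401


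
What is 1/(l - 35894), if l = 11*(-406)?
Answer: -1/40360 ≈ -2.4777e-5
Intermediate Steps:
l = -4466
1/(l - 35894) = 1/(-4466 - 35894) = 1/(-40360) = -1/40360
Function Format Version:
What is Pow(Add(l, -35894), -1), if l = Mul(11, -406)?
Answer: Rational(-1, 40360) ≈ -2.4777e-5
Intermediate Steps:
l = -4466
Pow(Add(l, -35894), -1) = Pow(Add(-4466, -35894), -1) = Pow(-40360, -1) = Rational(-1, 40360)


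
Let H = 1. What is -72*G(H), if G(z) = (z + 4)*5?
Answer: -1800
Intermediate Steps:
G(z) = 20 + 5*z (G(z) = (4 + z)*5 = 20 + 5*z)
-72*G(H) = -72*(20 + 5*1) = -72*(20 + 5) = -72*25 = -1800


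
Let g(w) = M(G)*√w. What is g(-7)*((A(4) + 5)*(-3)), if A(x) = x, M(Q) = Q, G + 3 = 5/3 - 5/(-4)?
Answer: 9*I*√7/4 ≈ 5.9529*I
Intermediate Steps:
G = -1/12 (G = -3 + (5/3 - 5/(-4)) = -3 + (5*(⅓) - 5*(-¼)) = -3 + (5/3 + 5/4) = -3 + 35/12 = -1/12 ≈ -0.083333)
g(w) = -√w/12
g(-7)*((A(4) + 5)*(-3)) = (-I*√7/12)*((4 + 5)*(-3)) = (-I*√7/12)*(9*(-3)) = -I*√7/12*(-27) = 9*I*√7/4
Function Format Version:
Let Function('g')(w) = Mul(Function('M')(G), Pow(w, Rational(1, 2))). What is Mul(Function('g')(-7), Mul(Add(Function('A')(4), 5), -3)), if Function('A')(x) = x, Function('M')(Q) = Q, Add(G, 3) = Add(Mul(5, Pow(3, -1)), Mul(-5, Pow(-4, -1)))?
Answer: Mul(Rational(9, 4), I, Pow(7, Rational(1, 2))) ≈ Mul(5.9529, I)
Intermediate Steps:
G = Rational(-1, 12) (G = Add(-3, Add(Mul(5, Pow(3, -1)), Mul(-5, Pow(-4, -1)))) = Add(-3, Add(Mul(5, Rational(1, 3)), Mul(-5, Rational(-1, 4)))) = Add(-3, Add(Rational(5, 3), Rational(5, 4))) = Add(-3, Rational(35, 12)) = Rational(-1, 12) ≈ -0.083333)
Function('g')(w) = Mul(Rational(-1, 12), Pow(w, Rational(1, 2)))
Mul(Function('g')(-7), Mul(Add(Function('A')(4), 5), -3)) = Mul(Mul(Rational(-1, 12), Pow(-7, Rational(1, 2))), Mul(Add(4, 5), -3)) = Mul(Mul(Rational(-1, 12), Mul(I, Pow(7, Rational(1, 2)))), Mul(9, -3)) = Mul(Mul(Rational(-1, 12), I, Pow(7, Rational(1, 2))), -27) = Mul(Rational(9, 4), I, Pow(7, Rational(1, 2)))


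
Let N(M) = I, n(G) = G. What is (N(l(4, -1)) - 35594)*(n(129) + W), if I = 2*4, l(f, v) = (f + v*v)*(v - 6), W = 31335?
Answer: -1119677904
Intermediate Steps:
l(f, v) = (-6 + v)*(f + v²) (l(f, v) = (f + v²)*(-6 + v) = (-6 + v)*(f + v²))
I = 8
N(M) = 8
(N(l(4, -1)) - 35594)*(n(129) + W) = (8 - 35594)*(129 + 31335) = -35586*31464 = -1119677904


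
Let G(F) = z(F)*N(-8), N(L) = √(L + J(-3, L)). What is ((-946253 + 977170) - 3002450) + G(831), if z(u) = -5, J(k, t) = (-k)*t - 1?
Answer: -2971533 - 5*I*√33 ≈ -2.9715e+6 - 28.723*I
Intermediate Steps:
J(k, t) = -1 - k*t (J(k, t) = -k*t - 1 = -1 - k*t)
N(L) = √(-1 + 4*L) (N(L) = √(L + (-1 - 1*(-3)*L)) = √(L + (-1 + 3*L)) = √(-1 + 4*L))
G(F) = -5*I*√33 (G(F) = -5*√(-1 + 4*(-8)) = -5*√(-1 - 32) = -5*I*√33)
((-946253 + 977170) - 3002450) + G(831) = ((-946253 + 977170) - 3002450) - 5*I*√33 = (30917 - 3002450) - 5*I*√33 = -2971533 - 5*I*√33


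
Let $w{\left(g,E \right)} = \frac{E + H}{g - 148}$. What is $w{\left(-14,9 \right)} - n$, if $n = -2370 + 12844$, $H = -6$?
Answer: $- \frac{565597}{54} \approx -10474.0$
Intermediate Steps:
$w{\left(g,E \right)} = \frac{-6 + E}{-148 + g}$ ($w{\left(g,E \right)} = \frac{E - 6}{g - 148} = \frac{-6 + E}{-148 + g}$)
$n = 10474$
$w{\left(-14,9 \right)} - n = \frac{-6 + 9}{-148 - 14} - 10474 = \frac{1}{-162} \cdot 3 - 10474 = \left(- \frac{1}{162}\right) 3 - 10474 = - \frac{1}{54} - 10474 = - \frac{565597}{54}$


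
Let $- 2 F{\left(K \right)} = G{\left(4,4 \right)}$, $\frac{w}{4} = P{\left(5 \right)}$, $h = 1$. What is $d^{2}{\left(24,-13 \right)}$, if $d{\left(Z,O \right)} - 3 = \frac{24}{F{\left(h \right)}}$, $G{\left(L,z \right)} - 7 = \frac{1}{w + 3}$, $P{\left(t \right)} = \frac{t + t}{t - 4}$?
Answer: $\frac{335241}{22801} \approx 14.703$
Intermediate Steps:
$P{\left(t \right)} = \frac{2 t}{-4 + t}$
$w = 40$ ($w = 4 \cdot 2 \cdot 5 \frac{1}{-4 + 5} = 4 \cdot 2 \cdot 5 \cdot 1^{-1} = 4 \cdot 2 \cdot 5 \cdot 1 = 4 \cdot 10 = 40$)
$G{\left(L,z \right)} = \frac{302}{43}$ ($G{\left(L,z \right)} = 7 + \frac{1}{40 + 3} = 7 + \frac{1}{43} = \frac{302}{43}$)
$F{\left(K \right)} = - \frac{151}{43}$ ($F{\left(K \right)} = \left(- \frac{1}{2}\right) \frac{302}{43} = - \frac{151}{43}$)
$d{\left(Z,O \right)} = - \frac{579}{151}$ ($d{\left(Z,O \right)} = 3 + \frac{24}{- \frac{151}{43}} = 3 + 24 \left(- \frac{43}{151}\right) = 3 - \frac{1032}{151} = - \frac{579}{151}$)
$d^{2}{\left(24,-13 \right)} = \left(- \frac{579}{151}\right)^{2} = \frac{335241}{22801}$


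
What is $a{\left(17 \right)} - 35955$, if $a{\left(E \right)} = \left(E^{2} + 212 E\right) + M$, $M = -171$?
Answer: $-32233$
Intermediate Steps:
$a{\left(E \right)} = -171 + E^{2} + 212 E$ ($a{\left(E \right)} = \left(E^{2} + 212 E\right) - 171 = -171 + E^{2} + 212 E$)
$a{\left(17 \right)} - 35955 = \left(-171 + 17^{2} + 212 \cdot 17\right) - 35955 = \left(-171 + 289 + 3604\right) - 35955 = 3722 - 35955 = -32233$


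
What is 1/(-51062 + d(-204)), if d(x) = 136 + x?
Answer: -1/51130 ≈ -1.9558e-5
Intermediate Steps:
1/(-51062 + d(-204)) = 1/(-51062 + (136 - 204)) = 1/(-51062 - 68) = 1/(-51130) = -1/51130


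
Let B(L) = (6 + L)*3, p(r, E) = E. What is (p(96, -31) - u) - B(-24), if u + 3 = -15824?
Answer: 15850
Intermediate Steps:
u = -15827 (u = -3 - 15824 = -15827)
B(L) = 18 + 3*L
(p(96, -31) - u) - B(-24) = (-31 - 1*(-15827)) - (18 + 3*(-24)) = (-31 + 15827) - (18 - 72) = 15796 - 1*(-54) = 15796 + 54 = 15850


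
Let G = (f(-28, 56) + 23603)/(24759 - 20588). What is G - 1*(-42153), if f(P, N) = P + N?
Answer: 175843794/4171 ≈ 42159.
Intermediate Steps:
f(P, N) = N + P
G = 23631/4171 (G = ((56 - 28) + 23603)/(24759 - 20588) = (28 + 23603)/4171 = 23631*(1/4171) = 23631/4171 ≈ 5.6656)
G - 1*(-42153) = 23631/4171 - 1*(-42153) = 23631/4171 + 42153 = 175843794/4171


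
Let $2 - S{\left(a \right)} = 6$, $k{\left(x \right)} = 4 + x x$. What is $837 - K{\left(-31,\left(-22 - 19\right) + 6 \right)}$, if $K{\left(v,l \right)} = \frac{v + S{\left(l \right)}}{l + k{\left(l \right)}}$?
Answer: $\frac{999413}{1194} \approx 837.03$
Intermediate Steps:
$k{\left(x \right)} = 4 + x^{2}$
$S{\left(a \right)} = -4$ ($S{\left(a \right)} = 2 - 6 = -4$)
$K{\left(v,l \right)} = \frac{-4 + v}{4 + l + l^{2}}$ ($K{\left(v,l \right)} = \frac{v - 4}{l + \left(4 + l^{2}\right)} = \frac{-4 + v}{4 + l + l^{2}}$)
$837 - K{\left(-31,\left(-22 - 19\right) + 6 \right)} = 837 - \frac{-4 - 31}{4 + \left(\left(-22 - 19\right) + 6\right) + \left(\left(-22 - 19\right) + 6\right)^{2}} = 837 - \frac{1}{4 + \left(-41 + 6\right) + \left(-41 + 6\right)^{2}} \left(-35\right) = 837 - \frac{1}{4 - 35 + \left(-35\right)^{2}} \left(-35\right) = 837 - \frac{1}{4 - 35 + 1225} \left(-35\right) = 837 - \frac{1}{1194} \left(-35\right) = 837 - - \frac{35}{1194} = 837 + \frac{35}{1194} = \frac{999413}{1194}$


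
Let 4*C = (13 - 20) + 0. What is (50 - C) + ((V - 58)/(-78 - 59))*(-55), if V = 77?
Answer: 32539/548 ≈ 59.378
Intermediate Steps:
C = -7/4 (C = ((13 - 20) + 0)/4 = (-7 + 0)/4 = (1/4)*(-7) = -7/4 ≈ -1.7500)
(50 - C) + ((V - 58)/(-78 - 59))*(-55) = (50 - 1*(-7/4)) + ((77 - 58)/(-78 - 59))*(-55) = (50 + 7/4) + (19/(-137))*(-55) = 207/4 + (19*(-1/137))*(-55) = 207/4 - 19/137*(-55) = 207/4 + 1045/137 = 32539/548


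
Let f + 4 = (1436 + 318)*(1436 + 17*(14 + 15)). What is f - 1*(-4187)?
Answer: 3387649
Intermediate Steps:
f = 3383462 (f = -4 + (1436 + 318)*(1436 + 17*(14 + 15)) = -4 + 1754*(1436 + 17*29) = -4 + 1754*(1436 + 493) = -4 + 1754*1929 = -4 + 3383466 = 3383462)
f - 1*(-4187) = 3383462 - 1*(-4187) = 3383462 + 4187 = 3387649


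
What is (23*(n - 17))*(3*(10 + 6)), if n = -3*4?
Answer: -32016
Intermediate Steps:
n = -12
(23*(n - 17))*(3*(10 + 6)) = (23*(-12 - 17))*(3*(10 + 6)) = (23*(-29))*(3*16) = -667*48 = -32016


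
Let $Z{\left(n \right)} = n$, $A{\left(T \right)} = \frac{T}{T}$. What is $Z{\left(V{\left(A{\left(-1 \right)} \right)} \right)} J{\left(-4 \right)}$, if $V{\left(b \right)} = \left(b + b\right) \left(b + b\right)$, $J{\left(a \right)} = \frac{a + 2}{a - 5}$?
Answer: $\frac{8}{9} \approx 0.88889$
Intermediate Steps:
$A{\left(T \right)} = 1$
$J{\left(a \right)} = \frac{2 + a}{-5 + a}$
$V{\left(b \right)} = 4 b^{2}$ ($V{\left(b \right)} = 2 b 2 b = 4 b^{2}$)
$Z{\left(V{\left(A{\left(-1 \right)} \right)} \right)} J{\left(-4 \right)} = 4 \cdot 1^{2} \frac{2 - 4}{-5 - 4} = 4 \cdot 1 \frac{1}{-9} \left(-2\right) = 4 \left(\left(- \frac{1}{9}\right) \left(-2\right)\right) = 4 \cdot \frac{2}{9} = \frac{8}{9}$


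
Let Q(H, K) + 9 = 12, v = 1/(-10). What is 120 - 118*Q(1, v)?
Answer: -234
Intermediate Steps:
v = -1/10 ≈ -0.10000
Q(H, K) = 3 (Q(H, K) = -9 + 12 = 3)
120 - 118*Q(1, v) = 120 - 118*3 = 120 - 354 = -234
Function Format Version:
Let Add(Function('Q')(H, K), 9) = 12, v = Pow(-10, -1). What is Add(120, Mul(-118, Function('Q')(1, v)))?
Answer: -234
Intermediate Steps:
v = Rational(-1, 10) ≈ -0.10000
Function('Q')(H, K) = 3 (Function('Q')(H, K) = Add(-9, 12) = 3)
Add(120, Mul(-118, Function('Q')(1, v))) = Add(120, Mul(-118, 3)) = Add(120, -354) = -234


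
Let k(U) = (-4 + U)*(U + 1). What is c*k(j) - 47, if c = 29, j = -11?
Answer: 4303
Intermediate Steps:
k(U) = (1 + U)*(-4 + U) (k(U) = (-4 + U)*(1 + U) = (1 + U)*(-4 + U))
c*k(j) - 47 = 29*(-4 + (-11)² - 3*(-11)) - 47 = 29*(-4 + 121 + 33) - 47 = 29*150 - 47 = 4350 - 47 = 4303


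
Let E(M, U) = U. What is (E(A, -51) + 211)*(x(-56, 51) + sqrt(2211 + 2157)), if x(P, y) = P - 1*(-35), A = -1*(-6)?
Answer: -3360 + 640*sqrt(273) ≈ 7214.5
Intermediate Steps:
A = 6
x(P, y) = 35 + P (x(P, y) = P + 35 = 35 + P)
(E(A, -51) + 211)*(x(-56, 51) + sqrt(2211 + 2157)) = (-51 + 211)*((35 - 56) + sqrt(2211 + 2157)) = 160*(-21 + sqrt(4368)) = 160*(-21 + 4*sqrt(273)) = -3360 + 640*sqrt(273)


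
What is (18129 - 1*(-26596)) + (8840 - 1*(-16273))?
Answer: 69838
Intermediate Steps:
(18129 - 1*(-26596)) + (8840 - 1*(-16273)) = (18129 + 26596) + (8840 + 16273) = 44725 + 25113 = 69838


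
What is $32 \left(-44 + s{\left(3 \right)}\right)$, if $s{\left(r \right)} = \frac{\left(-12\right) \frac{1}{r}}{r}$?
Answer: $- \frac{4352}{3} \approx -1450.7$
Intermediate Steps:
$s{\left(r \right)} = - \frac{12}{r^{2}}$
$32 \left(-44 + s{\left(3 \right)}\right) = 32 \left(-44 - \frac{12}{9}\right) = 32 \left(-44 - \frac{4}{3}\right) = 32 \left(- \frac{136}{3}\right) = - \frac{4352}{3}$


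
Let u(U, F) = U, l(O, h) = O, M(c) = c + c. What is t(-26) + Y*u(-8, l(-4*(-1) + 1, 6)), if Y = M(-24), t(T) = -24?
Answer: 360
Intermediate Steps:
M(c) = 2*c
Y = -48 (Y = 2*(-24) = -48)
t(-26) + Y*u(-8, l(-4*(-1) + 1, 6)) = -24 - 48*(-8) = -24 + 384 = 360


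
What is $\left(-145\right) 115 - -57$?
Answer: $-16618$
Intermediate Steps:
$\left(-145\right) 115 - -57 = -16675 + 57 = -16618$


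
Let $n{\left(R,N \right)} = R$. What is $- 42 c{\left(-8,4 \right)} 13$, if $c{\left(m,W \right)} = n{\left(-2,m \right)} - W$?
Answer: $3276$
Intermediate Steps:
$c{\left(m,W \right)} = -2 - W$
$- 42 c{\left(-8,4 \right)} 13 = - 42 \left(-2 - 4\right) 13 = - 42 \left(\left(-6\right) 13\right) = \left(-42\right) \left(-78\right) = 3276$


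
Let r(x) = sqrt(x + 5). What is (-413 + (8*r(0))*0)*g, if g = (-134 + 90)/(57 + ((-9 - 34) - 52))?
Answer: -9086/19 ≈ -478.21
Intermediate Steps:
r(x) = sqrt(5 + x)
g = 22/19 (g = -44/(57 + (-43 - 52)) = -44/(57 - 95) = -44/(-38) = -44*(-1/38) = 22/19 ≈ 1.1579)
(-413 + (8*r(0))*0)*g = (-413 + (8*sqrt(5 + 0))*0)*(22/19) = (-413 + (8*sqrt(5))*0)*(22/19) = (-413 + 0)*(22/19) = -413*22/19 = -9086/19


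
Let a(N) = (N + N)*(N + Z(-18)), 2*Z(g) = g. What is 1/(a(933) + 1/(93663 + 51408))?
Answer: 145071/250129097065 ≈ 5.7998e-7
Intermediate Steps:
Z(g) = g/2
a(N) = 2*N*(-9 + N) (a(N) = (N + N)*(N + (½)*(-18)) = (2*N)*(N - 9) = (2*N)*(-9 + N) = 2*N*(-9 + N))
1/(a(933) + 1/(93663 + 51408)) = 1/(2*933*(-9 + 933) + 1/(93663 + 51408)) = 1/(2*933*924 + 1/145071) = 1/(1724184 + 1/145071) = 1/(250129097065/145071) = 145071/250129097065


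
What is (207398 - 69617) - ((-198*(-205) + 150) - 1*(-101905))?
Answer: -4864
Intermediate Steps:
(207398 - 69617) - ((-198*(-205) + 150) - 1*(-101905)) = 137781 - ((40590 + 150) + 101905) = 137781 - (40740 + 101905) = 137781 - 1*142645 = 137781 - 142645 = -4864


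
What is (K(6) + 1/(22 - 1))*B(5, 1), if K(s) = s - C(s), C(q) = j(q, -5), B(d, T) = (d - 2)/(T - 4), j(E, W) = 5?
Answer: -22/21 ≈ -1.0476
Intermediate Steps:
B(d, T) = (-2 + d)/(-4 + T)
C(q) = 5
K(s) = -5 + s (K(s) = s - 1*5 = s - 5 = -5 + s)
(K(6) + 1/(22 - 1))*B(5, 1) = ((-5 + 6) + 1/(22 - 1))*((-2 + 5)/(-4 + 1)) = (1 + 1/21)*(3/(-3)) = (1 + 1/21)*(-1/3*3) = (22/21)*(-1) = -22/21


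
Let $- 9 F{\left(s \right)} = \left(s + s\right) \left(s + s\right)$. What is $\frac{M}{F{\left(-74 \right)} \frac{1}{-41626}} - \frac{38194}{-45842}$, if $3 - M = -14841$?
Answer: $\frac{15933204651013}{62757698} \approx 2.5388 \cdot 10^{5}$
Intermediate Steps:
$M = 14844$ ($M = 3 - -14841 = 3 + 14841 = 14844$)
$F{\left(s \right)} = - \frac{4 s^{2}}{9}$ ($F{\left(s \right)} = - \frac{\left(s + s\right) \left(s + s\right)}{9} = - \frac{2 s 2 s}{9} = - \frac{4 s^{2}}{9}$)
$\frac{M}{F{\left(-74 \right)} \frac{1}{-41626}} - \frac{38194}{-45842} = \frac{14844}{- \frac{4 \left(-74\right)^{2}}{9} \frac{1}{-41626}} - \frac{38194}{-45842} = \frac{14844}{\left(- \frac{4}{9}\right) 5476 \left(- \frac{1}{41626}\right)} - - \frac{19097}{22921} = \frac{14844}{\left(- \frac{21904}{9}\right) \left(- \frac{1}{41626}\right)} + \frac{19097}{22921} = \frac{14844}{\frac{10952}{187317}} + \frac{19097}{22921} = 14844 \cdot \frac{187317}{10952} + \frac{19097}{22921} = \frac{695133387}{2738} + \frac{19097}{22921} = \frac{15933204651013}{62757698}$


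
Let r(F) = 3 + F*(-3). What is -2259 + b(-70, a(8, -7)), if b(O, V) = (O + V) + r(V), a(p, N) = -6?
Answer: -2314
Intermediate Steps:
r(F) = 3 - 3*F
b(O, V) = 3 + O - 2*V (b(O, V) = (O + V) + (3 - 3*V) = 3 + O - 2*V)
-2259 + b(-70, a(8, -7)) = -2259 + (3 - 70 - 2*(-6)) = -2259 + (3 - 70 + 12) = -2259 - 55 = -2314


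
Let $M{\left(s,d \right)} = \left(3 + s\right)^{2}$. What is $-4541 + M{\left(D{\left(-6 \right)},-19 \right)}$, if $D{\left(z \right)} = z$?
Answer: $-4532$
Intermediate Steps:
$-4541 + M{\left(D{\left(-6 \right)},-19 \right)} = -4541 + \left(3 - 6\right)^{2} = -4541 + \left(-3\right)^{2} = -4541 + 9 = -4532$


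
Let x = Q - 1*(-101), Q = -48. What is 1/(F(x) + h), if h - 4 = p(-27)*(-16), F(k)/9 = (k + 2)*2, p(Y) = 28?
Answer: 1/546 ≈ 0.0018315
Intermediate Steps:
x = 53 (x = -48 - 1*(-101) = -48 + 101 = 53)
F(k) = 36 + 18*k (F(k) = 9*((k + 2)*2) = 9*((2 + k)*2) = 9*(4 + 2*k) = 36 + 18*k)
h = -444 (h = 4 + 28*(-16) = 4 - 448 = -444)
1/(F(x) + h) = 1/((36 + 18*53) - 444) = 1/((36 + 954) - 444) = 1/(990 - 444) = 1/546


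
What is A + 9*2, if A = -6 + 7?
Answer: 19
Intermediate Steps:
A = 1
A + 9*2 = 1 + 9*2 = 1 + 18 = 19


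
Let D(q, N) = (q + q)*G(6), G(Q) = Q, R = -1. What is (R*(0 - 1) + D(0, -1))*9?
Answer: 9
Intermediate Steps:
D(q, N) = 12*q (D(q, N) = (q + q)*6 = (2*q)*6 = 12*q)
(R*(0 - 1) + D(0, -1))*9 = (-(0 - 1) + 12*0)*9 = (-1*(-1) + 0)*9 = (1 + 0)*9 = 1*9 = 9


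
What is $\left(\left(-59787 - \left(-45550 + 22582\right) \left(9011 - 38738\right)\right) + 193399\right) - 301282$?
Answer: $-682937406$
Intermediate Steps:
$\left(\left(-59787 - \left(-45550 + 22582\right) \left(9011 - 38738\right)\right) + 193399\right) - 301282 = \left(\left(-59787 - \left(-22968\right) \left(-29727\right)\right) + 193399\right) - 301282 = \left(\left(-59787 - 682769736\right) + 193399\right) - 301282 = \left(-682829523 + 193399\right) - 301282 = -682636124 - 301282 = -682937406$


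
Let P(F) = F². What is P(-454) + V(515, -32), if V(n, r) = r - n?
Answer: 205569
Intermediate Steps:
P(-454) + V(515, -32) = (-454)² + (-32 - 1*515) = 206116 + (-32 - 515) = 206116 - 547 = 205569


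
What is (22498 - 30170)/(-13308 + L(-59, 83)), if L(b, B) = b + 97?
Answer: 3836/6635 ≈ 0.57815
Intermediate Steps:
L(b, B) = 97 + b
(22498 - 30170)/(-13308 + L(-59, 83)) = (22498 - 30170)/(-13308 + (97 - 59)) = -7672/(-13308 + 38) = -7672/(-13270) = -7672*(-1/13270) = 3836/6635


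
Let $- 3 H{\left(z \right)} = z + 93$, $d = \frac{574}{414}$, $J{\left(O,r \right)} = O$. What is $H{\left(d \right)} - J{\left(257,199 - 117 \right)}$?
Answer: $- \frac{179135}{621} \approx -288.46$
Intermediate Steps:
$d = \frac{287}{207}$ ($d = 574 \cdot \frac{1}{414} = \frac{287}{207} \approx 1.3865$)
$H{\left(z \right)} = -31 - \frac{z}{3}$ ($H{\left(z \right)} = - \frac{z + 93}{3} = - \frac{93 + z}{3} = -31 - \frac{z}{3}$)
$H{\left(d \right)} - J{\left(257,199 - 117 \right)} = \left(-31 - \frac{287}{621}\right) - 257 = - \frac{19538}{621} - 257 = - \frac{179135}{621}$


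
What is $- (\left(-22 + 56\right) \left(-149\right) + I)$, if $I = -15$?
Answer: $5081$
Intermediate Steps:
$- (\left(-22 + 56\right) \left(-149\right) + I) = - (\left(-22 + 56\right) \left(-149\right) - 15) = - (34 \left(-149\right) - 15) = - (-5066 - 15) = \left(-1\right) \left(-5081\right) = 5081$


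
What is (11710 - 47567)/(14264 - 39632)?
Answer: 35857/25368 ≈ 1.4135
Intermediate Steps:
(11710 - 47567)/(14264 - 39632) = -35857/(-25368) = -35857*(-1/25368) = 35857/25368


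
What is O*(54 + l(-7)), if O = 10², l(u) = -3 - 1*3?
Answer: 4800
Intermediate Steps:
l(u) = -6 (l(u) = -3 - 3 = -6)
O = 100
O*(54 + l(-7)) = 100*(54 - 6) = 100*48 = 4800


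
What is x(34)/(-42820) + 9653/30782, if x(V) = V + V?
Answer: 102812071/329521310 ≈ 0.31200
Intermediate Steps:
x(V) = 2*V
x(34)/(-42820) + 9653/30782 = (2*34)/(-42820) + 9653/30782 = 68*(-1/42820) + 9653*(1/30782) = -17/10705 + 9653/30782 = 102812071/329521310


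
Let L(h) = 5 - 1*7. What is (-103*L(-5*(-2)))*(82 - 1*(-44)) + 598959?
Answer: 624915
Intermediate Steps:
L(h) = -2 (L(h) = 5 - 7 = -2)
(-103*L(-5*(-2)))*(82 - 1*(-44)) + 598959 = (-103*(-2))*(82 - 1*(-44)) + 598959 = 206*(82 + 44) + 598959 = 206*126 + 598959 = 25956 + 598959 = 624915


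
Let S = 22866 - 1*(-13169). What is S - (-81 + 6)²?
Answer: 30410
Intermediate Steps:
S = 36035 (S = 22866 + 13169 = 36035)
S - (-81 + 6)² = 36035 - (-81 + 6)² = 36035 - 1*(-75)² = 36035 - 1*5625 = 36035 - 5625 = 30410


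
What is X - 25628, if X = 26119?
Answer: 491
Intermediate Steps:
X - 25628 = 26119 - 25628 = 491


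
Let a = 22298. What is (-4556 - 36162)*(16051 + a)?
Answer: -1561494582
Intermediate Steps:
(-4556 - 36162)*(16051 + a) = (-4556 - 36162)*(16051 + 22298) = -40718*38349 = -1561494582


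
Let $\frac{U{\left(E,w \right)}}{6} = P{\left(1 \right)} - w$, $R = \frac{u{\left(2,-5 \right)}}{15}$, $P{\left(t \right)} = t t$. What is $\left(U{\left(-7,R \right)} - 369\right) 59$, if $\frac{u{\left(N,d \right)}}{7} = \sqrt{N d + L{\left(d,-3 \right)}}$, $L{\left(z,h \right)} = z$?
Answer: $-21417 - \frac{826 i \sqrt{15}}{5} \approx -21417.0 - 639.82 i$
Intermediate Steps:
$u{\left(N,d \right)} = 7 \sqrt{d + N d}$ ($u{\left(N,d \right)} = 7 \sqrt{N d + d} = 7 \sqrt{d + N d}$)
$P{\left(t \right)} = t^{2}$
$R = \frac{7 i \sqrt{15}}{15}$ ($R = \frac{7 \sqrt{- 5 \left(1 + 2\right)}}{15} = 7 \sqrt{\left(-5\right) 3} \cdot \frac{1}{15} = 7 \sqrt{-15} \cdot \frac{1}{15} = 7 i \sqrt{15} \cdot \frac{1}{15} = \frac{7 i \sqrt{15}}{15} \approx 1.8074 i$)
$U{\left(E,w \right)} = 6 - 6 w$ ($U{\left(E,w \right)} = 6 \left(1^{2} - w\right) = 6 \left(1 - w\right) = 6 - 6 w$)
$\left(U{\left(-7,R \right)} - 369\right) 59 = \left(\left(6 - 6 \frac{7 i \sqrt{15}}{15}\right) - 369\right) 59 = \left(\left(6 - \frac{14 i \sqrt{15}}{5}\right) - 369\right) 59 = \left(-363 - \frac{14 i \sqrt{15}}{5}\right) 59 = -21417 - \frac{826 i \sqrt{15}}{5}$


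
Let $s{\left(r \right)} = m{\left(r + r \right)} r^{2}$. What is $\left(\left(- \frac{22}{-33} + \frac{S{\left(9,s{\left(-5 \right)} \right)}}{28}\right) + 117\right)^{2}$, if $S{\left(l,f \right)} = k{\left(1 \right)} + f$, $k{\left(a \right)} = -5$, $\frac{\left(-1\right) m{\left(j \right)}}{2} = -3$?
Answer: $\frac{106481761}{7056} \approx 15091.0$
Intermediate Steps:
$m{\left(j \right)} = 6$ ($m{\left(j \right)} = \left(-2\right) \left(-3\right) = 6$)
$s{\left(r \right)} = 6 r^{2}$
$S{\left(l,f \right)} = -5 + f$
$\left(\left(- \frac{22}{-33} + \frac{S{\left(9,s{\left(-5 \right)} \right)}}{28}\right) + 117\right)^{2} = \left(\left(- \frac{22}{-33} + \frac{-5 + 6 \left(-5\right)^{2}}{28}\right) + 117\right)^{2} = \left(\left(\left(-22\right) \left(- \frac{1}{33}\right) + \left(-5 + 6 \cdot 25\right) \frac{1}{28}\right) + 117\right)^{2} = \left(\left(\frac{2}{3} + \left(-5 + 150\right) \frac{1}{28}\right) + 117\right)^{2} = \left(\left(\frac{2}{3} + 145 \cdot \frac{1}{28}\right) + 117\right)^{2} = \left(\left(\frac{2}{3} + \frac{145}{28}\right) + 117\right)^{2} = \left(\frac{491}{84} + 117\right)^{2} = \left(\frac{10319}{84}\right)^{2} = \frac{106481761}{7056}$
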